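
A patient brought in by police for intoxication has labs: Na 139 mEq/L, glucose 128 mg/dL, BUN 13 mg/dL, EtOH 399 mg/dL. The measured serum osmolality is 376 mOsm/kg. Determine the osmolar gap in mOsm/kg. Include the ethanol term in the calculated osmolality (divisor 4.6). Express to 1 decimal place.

-0.5 mOsm/kg

Calculated osmolality = 2·Na + glucose/18 + BUN/2.8 + ethanol/4.6
= 2·139 + 128/18 + 13/2.8 + 399/4.6
= 278 + 7.11 + 4.64 + 86.74
= 376.49 mOsm/kg ≈ 376.5 mOsm/kg
Osmolar gap = measured − calculated = 376 − 376.5 = -0.5 mOsm/kg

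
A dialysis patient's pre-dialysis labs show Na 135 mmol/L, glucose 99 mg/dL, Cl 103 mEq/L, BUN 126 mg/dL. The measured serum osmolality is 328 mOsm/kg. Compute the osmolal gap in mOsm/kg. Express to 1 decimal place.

7.5 mOsm/kg

Calculated osmolality = 2·Na + glucose/18 + BUN/2.8
= 2·135 + 99/18 + 126/2.8
= 270 + 5.50 + 45
= 320.5 mOsm/kg ≈ 320.5 mOsm/kg
Osmolar gap = measured − calculated = 328 − 320.5 = 7.5 mOsm/kg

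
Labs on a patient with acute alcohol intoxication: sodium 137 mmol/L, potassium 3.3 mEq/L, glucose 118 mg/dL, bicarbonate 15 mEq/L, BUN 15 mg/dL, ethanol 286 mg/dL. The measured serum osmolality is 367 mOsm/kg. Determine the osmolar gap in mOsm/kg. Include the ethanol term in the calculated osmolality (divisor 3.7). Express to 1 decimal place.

Calculated osmolality = 2·Na + glucose/18 + BUN/2.8 + ethanol/3.7
= 2·137 + 118/18 + 15/2.8 + 286/3.7
= 274 + 6.56 + 5.36 + 77.30
= 363.22 mOsm/kg ≈ 363.2 mOsm/kg
Osmolar gap = measured − calculated = 367 − 363.2 = 3.8 mOsm/kg

3.8 mOsm/kg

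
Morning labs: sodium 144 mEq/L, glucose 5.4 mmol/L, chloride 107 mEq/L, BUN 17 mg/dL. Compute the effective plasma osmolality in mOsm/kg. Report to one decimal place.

293.4 mOsm/kg

Effective osmolality excludes urea (freely permeant across cell membranes):
2·Na + glucose
= 2·144 + 5.4
= 288 + 5.4
= 293.4 mOsm/kg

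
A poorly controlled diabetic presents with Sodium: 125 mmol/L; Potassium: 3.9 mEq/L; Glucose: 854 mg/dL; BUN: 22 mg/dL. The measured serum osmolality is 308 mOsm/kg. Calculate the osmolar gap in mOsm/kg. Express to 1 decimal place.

2.7 mOsm/kg

Calculated osmolality = 2·Na + glucose/18 + BUN/2.8
= 2·125 + 854/18 + 22/2.8
= 250 + 47.44 + 7.86
= 305.3 mOsm/kg ≈ 305.3 mOsm/kg
Osmolar gap = measured − calculated = 308 − 305.3 = 2.7 mOsm/kg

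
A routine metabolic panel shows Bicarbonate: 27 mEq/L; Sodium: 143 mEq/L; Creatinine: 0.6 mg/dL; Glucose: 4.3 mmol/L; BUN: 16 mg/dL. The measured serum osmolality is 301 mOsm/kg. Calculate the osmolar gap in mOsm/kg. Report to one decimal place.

Calculated osmolality = 2·Na + glucose + BUN/2.8
= 2·143 + 4.3 + 16/2.8
= 286 + 4.30 + 5.71
= 296.01 mOsm/kg ≈ 296.0 mOsm/kg
Osmolar gap = measured − calculated = 301 − 296.0 = 5.0 mOsm/kg

5.0 mOsm/kg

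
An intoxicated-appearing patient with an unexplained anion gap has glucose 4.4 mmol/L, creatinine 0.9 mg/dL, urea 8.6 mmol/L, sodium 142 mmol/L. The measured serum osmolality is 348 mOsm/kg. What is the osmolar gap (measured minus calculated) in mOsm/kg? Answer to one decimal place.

51.0 mOsm/kg

Calculated osmolality = 2·Na + glucose + urea
= 2·142 + 4.4 + 8.6
= 284 + 4.40 + 8.60
= 297 mOsm/kg ≈ 297.0 mOsm/kg
Osmolar gap = measured − calculated = 348 − 297.0 = 51.0 mOsm/kg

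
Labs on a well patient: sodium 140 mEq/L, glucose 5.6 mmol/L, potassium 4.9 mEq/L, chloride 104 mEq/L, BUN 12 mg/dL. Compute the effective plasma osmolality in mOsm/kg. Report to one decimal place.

285.6 mOsm/kg

Effective osmolality excludes urea (freely permeant across cell membranes):
2·Na + glucose
= 2·140 + 5.6
= 280 + 5.6
= 285.6 mOsm/kg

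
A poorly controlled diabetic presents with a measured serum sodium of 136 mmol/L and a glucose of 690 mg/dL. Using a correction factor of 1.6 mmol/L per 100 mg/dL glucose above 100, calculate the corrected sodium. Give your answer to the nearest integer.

Corrected Na = measured Na + 1.6 · (glucose − 100)/100
= 136 + 1.6 · (690 − 100)/100
= 136 + 9.4
= 145.4 mmol/L

145 mmol/L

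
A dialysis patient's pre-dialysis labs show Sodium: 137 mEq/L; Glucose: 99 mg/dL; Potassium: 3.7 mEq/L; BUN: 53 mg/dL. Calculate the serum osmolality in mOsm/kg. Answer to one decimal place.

Calculated osmolality = 2·Na + glucose/18 + BUN/2.8
= 2·137 + 99/18 + 53/2.8
= 274 + 5.50 + 18.93
= 298.43 mOsm/kg

298.4 mOsm/kg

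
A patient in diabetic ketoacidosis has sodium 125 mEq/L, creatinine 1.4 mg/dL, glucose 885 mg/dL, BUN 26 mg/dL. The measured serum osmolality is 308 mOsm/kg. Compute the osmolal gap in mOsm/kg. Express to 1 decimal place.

Calculated osmolality = 2·Na + glucose/18 + BUN/2.8
= 2·125 + 885/18 + 26/2.8
= 250 + 49.17 + 9.29
= 308.46 mOsm/kg ≈ 308.5 mOsm/kg
Osmolar gap = measured − calculated = 308 − 308.5 = -0.5 mOsm/kg

-0.5 mOsm/kg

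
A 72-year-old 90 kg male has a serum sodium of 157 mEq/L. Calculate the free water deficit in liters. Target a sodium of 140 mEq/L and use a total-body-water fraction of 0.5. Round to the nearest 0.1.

TBW = 0.5 · 90 = 45 L
Free water deficit = TBW · (Na/140 − 1)
= 45 · (157/140 − 1)
= 45 · 0.1214
= 5.46 L

5.5 L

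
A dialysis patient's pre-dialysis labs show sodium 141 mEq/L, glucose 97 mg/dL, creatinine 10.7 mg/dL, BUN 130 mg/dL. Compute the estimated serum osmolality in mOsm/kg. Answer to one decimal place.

333.8 mOsm/kg

Calculated osmolality = 2·Na + glucose/18 + BUN/2.8
= 2·141 + 97/18 + 130/2.8
= 282 + 5.39 + 46.43
= 333.82 mOsm/kg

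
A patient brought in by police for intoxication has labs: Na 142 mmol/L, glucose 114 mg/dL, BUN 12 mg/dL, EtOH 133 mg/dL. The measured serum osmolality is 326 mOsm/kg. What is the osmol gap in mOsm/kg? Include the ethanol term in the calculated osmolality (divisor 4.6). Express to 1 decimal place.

Calculated osmolality = 2·Na + glucose/18 + BUN/2.8 + ethanol/4.6
= 2·142 + 114/18 + 12/2.8 + 133/4.6
= 284 + 6.33 + 4.29 + 28.91
= 323.53 mOsm/kg ≈ 323.5 mOsm/kg
Osmolar gap = measured − calculated = 326 − 323.5 = 2.5 mOsm/kg

2.5 mOsm/kg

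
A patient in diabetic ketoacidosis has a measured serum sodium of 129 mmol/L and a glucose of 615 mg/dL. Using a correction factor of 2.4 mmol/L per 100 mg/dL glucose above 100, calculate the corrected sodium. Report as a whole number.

Corrected Na = measured Na + 2.4 · (glucose − 100)/100
= 129 + 2.4 · (615 − 100)/100
= 129 + 12.4
= 141.4 mmol/L

141 mmol/L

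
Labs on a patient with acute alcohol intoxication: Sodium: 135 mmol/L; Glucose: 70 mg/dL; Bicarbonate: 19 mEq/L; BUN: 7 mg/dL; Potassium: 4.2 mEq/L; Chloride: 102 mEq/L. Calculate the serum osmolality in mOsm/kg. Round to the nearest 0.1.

Calculated osmolality = 2·Na + glucose/18 + BUN/2.8
= 2·135 + 70/18 + 7/2.8
= 270 + 3.89 + 2.50
= 276.39 mOsm/kg

276.4 mOsm/kg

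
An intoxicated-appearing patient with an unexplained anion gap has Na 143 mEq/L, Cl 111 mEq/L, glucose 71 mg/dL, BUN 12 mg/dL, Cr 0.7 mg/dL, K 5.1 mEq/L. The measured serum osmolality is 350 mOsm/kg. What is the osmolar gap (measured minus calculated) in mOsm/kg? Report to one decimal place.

55.8 mOsm/kg

Calculated osmolality = 2·Na + glucose/18 + BUN/2.8
= 2·143 + 71/18 + 12/2.8
= 286 + 3.94 + 4.29
= 294.23 mOsm/kg ≈ 294.2 mOsm/kg
Osmolar gap = measured − calculated = 350 − 294.2 = 55.8 mOsm/kg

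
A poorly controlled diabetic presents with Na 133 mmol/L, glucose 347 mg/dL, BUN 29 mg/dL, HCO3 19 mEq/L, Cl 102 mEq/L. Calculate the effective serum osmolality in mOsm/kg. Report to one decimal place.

285.3 mOsm/kg

Effective osmolality excludes urea (freely permeant across cell membranes):
2·Na + glucose/18
= 2·133 + 347/18
= 266 + 19.28
= 285.28 mOsm/kg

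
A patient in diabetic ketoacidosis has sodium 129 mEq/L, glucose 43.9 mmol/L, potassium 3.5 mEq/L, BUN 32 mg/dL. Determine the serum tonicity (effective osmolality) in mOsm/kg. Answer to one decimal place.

301.9 mOsm/kg

Effective osmolality excludes urea (freely permeant across cell membranes):
2·Na + glucose
= 2·129 + 43.9
= 258 + 43.9
= 301.9 mOsm/kg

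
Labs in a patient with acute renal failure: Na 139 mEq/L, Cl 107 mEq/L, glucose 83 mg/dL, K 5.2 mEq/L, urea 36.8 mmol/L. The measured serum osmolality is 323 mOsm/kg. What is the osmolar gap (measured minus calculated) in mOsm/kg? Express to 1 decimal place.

Calculated osmolality = 2·Na + glucose/18 + urea
= 2·139 + 83/18 + 36.8
= 278 + 4.61 + 36.80
= 319.41 mOsm/kg ≈ 319.4 mOsm/kg
Osmolar gap = measured − calculated = 323 − 319.4 = 3.6 mOsm/kg

3.6 mOsm/kg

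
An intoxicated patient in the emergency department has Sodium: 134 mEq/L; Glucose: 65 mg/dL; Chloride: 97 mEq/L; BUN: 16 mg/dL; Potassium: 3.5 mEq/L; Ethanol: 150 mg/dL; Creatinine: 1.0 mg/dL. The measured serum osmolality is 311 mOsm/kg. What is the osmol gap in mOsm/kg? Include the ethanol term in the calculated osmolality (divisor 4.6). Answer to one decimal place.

1.1 mOsm/kg

Calculated osmolality = 2·Na + glucose/18 + BUN/2.8 + ethanol/4.6
= 2·134 + 65/18 + 16/2.8 + 150/4.6
= 268 + 3.61 + 5.71 + 32.61
= 309.93 mOsm/kg ≈ 309.9 mOsm/kg
Osmolar gap = measured − calculated = 311 − 309.9 = 1.1 mOsm/kg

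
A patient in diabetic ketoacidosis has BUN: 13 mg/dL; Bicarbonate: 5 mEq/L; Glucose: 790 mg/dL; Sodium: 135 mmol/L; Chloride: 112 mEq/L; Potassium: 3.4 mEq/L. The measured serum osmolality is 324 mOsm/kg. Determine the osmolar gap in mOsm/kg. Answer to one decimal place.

Calculated osmolality = 2·Na + glucose/18 + BUN/2.8
= 2·135 + 790/18 + 13/2.8
= 270 + 43.89 + 4.64
= 318.53 mOsm/kg ≈ 318.5 mOsm/kg
Osmolar gap = measured − calculated = 324 − 318.5 = 5.5 mOsm/kg

5.5 mOsm/kg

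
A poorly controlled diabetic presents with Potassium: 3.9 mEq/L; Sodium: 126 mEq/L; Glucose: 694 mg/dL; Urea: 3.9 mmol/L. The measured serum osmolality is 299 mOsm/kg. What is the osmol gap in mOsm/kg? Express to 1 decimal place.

Calculated osmolality = 2·Na + glucose/18 + urea
= 2·126 + 694/18 + 3.9
= 252 + 38.56 + 3.90
= 294.46 mOsm/kg ≈ 294.5 mOsm/kg
Osmolar gap = measured − calculated = 299 − 294.5 = 4.5 mOsm/kg

4.5 mOsm/kg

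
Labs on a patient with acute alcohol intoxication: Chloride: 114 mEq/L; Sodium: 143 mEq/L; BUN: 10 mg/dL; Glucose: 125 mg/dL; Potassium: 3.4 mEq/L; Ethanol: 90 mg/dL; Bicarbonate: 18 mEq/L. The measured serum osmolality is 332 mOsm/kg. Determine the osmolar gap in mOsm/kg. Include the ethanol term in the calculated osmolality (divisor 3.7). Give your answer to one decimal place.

Calculated osmolality = 2·Na + glucose/18 + BUN/2.8 + ethanol/3.7
= 2·143 + 125/18 + 10/2.8 + 90/3.7
= 286 + 6.94 + 3.57 + 24.32
= 320.83 mOsm/kg ≈ 320.8 mOsm/kg
Osmolar gap = measured − calculated = 332 − 320.8 = 11.2 mOsm/kg

11.2 mOsm/kg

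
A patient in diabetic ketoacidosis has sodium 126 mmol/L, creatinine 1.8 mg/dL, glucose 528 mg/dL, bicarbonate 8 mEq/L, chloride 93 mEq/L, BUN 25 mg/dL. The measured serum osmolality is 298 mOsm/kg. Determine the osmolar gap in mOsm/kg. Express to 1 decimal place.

7.7 mOsm/kg

Calculated osmolality = 2·Na + glucose/18 + BUN/2.8
= 2·126 + 528/18 + 25/2.8
= 252 + 29.33 + 8.93
= 290.26 mOsm/kg ≈ 290.3 mOsm/kg
Osmolar gap = measured − calculated = 298 − 290.3 = 7.7 mOsm/kg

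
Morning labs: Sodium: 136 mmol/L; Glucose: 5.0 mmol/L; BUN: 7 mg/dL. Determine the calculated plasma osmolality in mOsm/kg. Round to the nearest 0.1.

279.5 mOsm/kg

Calculated osmolality = 2·Na + glucose + BUN/2.8
= 2·136 + 5 + 7/2.8
= 272 + 5 + 2.50
= 279.5 mOsm/kg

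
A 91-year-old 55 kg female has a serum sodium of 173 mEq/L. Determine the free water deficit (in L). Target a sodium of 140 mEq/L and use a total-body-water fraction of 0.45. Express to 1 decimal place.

TBW = 0.45 · 55 = 24.75 L
Free water deficit = TBW · (Na/140 − 1)
= 24.75 · (173/140 − 1)
= 24.75 · 0.2357
= 5.83 L

5.8 L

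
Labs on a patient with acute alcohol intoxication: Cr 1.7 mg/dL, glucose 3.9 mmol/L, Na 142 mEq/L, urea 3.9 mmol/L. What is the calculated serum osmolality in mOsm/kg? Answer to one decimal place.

291.8 mOsm/kg

Calculated osmolality = 2·Na + glucose + urea
= 2·142 + 3.9 + 3.9
= 284 + 3.90 + 3.90
= 291.8 mOsm/kg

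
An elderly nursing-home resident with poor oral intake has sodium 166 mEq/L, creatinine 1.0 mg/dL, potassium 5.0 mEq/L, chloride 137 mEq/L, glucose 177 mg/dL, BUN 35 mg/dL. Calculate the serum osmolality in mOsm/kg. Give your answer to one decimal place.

Calculated osmolality = 2·Na + glucose/18 + BUN/2.8
= 2·166 + 177/18 + 35/2.8
= 332 + 9.83 + 12.50
= 354.33 mOsm/kg

354.3 mOsm/kg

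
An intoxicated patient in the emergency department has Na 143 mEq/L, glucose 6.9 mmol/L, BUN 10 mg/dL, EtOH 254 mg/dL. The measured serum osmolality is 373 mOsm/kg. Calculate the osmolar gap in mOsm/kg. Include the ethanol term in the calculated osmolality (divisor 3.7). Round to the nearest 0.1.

Calculated osmolality = 2·Na + glucose + BUN/2.8 + ethanol/3.7
= 2·143 + 6.9 + 10/2.8 + 254/3.7
= 286 + 6.90 + 3.57 + 68.65
= 365.12 mOsm/kg ≈ 365.1 mOsm/kg
Osmolar gap = measured − calculated = 373 − 365.1 = 7.9 mOsm/kg

7.9 mOsm/kg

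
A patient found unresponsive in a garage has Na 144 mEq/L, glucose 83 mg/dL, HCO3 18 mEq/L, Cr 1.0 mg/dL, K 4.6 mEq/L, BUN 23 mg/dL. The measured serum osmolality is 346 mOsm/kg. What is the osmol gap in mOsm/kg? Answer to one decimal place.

45.2 mOsm/kg

Calculated osmolality = 2·Na + glucose/18 + BUN/2.8
= 2·144 + 83/18 + 23/2.8
= 288 + 4.61 + 8.21
= 300.82 mOsm/kg ≈ 300.8 mOsm/kg
Osmolar gap = measured − calculated = 346 − 300.8 = 45.2 mOsm/kg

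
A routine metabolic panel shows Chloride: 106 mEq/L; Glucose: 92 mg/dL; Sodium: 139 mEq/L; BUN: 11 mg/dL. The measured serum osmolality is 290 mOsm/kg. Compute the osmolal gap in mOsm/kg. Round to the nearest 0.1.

3.0 mOsm/kg

Calculated osmolality = 2·Na + glucose/18 + BUN/2.8
= 2·139 + 92/18 + 11/2.8
= 278 + 5.11 + 3.93
= 287.04 mOsm/kg ≈ 287.0 mOsm/kg
Osmolar gap = measured − calculated = 290 − 287.0 = 3.0 mOsm/kg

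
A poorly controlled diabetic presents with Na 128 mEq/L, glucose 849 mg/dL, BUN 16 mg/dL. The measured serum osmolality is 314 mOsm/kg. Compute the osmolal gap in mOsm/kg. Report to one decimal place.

Calculated osmolality = 2·Na + glucose/18 + BUN/2.8
= 2·128 + 849/18 + 16/2.8
= 256 + 47.17 + 5.71
= 308.88 mOsm/kg ≈ 308.9 mOsm/kg
Osmolar gap = measured − calculated = 314 − 308.9 = 5.1 mOsm/kg

5.1 mOsm/kg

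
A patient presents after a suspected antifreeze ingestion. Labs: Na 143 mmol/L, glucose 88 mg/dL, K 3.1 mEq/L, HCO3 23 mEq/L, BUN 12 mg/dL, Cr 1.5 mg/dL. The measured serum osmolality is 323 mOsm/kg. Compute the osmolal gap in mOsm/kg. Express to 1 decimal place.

Calculated osmolality = 2·Na + glucose/18 + BUN/2.8
= 2·143 + 88/18 + 12/2.8
= 286 + 4.89 + 4.29
= 295.18 mOsm/kg ≈ 295.2 mOsm/kg
Osmolar gap = measured − calculated = 323 − 295.2 = 27.8 mOsm/kg

27.8 mOsm/kg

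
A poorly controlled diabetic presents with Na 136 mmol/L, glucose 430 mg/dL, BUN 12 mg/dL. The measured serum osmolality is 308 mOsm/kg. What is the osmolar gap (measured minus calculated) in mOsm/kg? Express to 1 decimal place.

7.8 mOsm/kg

Calculated osmolality = 2·Na + glucose/18 + BUN/2.8
= 2·136 + 430/18 + 12/2.8
= 272 + 23.89 + 4.29
= 300.18 mOsm/kg ≈ 300.2 mOsm/kg
Osmolar gap = measured − calculated = 308 − 300.2 = 7.8 mOsm/kg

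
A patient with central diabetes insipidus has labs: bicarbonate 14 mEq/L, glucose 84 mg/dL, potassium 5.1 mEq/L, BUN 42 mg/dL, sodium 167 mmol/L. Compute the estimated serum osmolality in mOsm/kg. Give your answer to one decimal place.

353.7 mOsm/kg

Calculated osmolality = 2·Na + glucose/18 + BUN/2.8
= 2·167 + 84/18 + 42/2.8
= 334 + 4.67 + 15
= 353.67 mOsm/kg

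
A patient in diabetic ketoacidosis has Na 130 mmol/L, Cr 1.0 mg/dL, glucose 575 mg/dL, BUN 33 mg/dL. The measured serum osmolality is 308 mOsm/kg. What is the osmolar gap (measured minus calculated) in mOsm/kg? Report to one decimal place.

4.3 mOsm/kg

Calculated osmolality = 2·Na + glucose/18 + BUN/2.8
= 2·130 + 575/18 + 33/2.8
= 260 + 31.94 + 11.79
= 303.73 mOsm/kg ≈ 303.7 mOsm/kg
Osmolar gap = measured − calculated = 308 − 303.7 = 4.3 mOsm/kg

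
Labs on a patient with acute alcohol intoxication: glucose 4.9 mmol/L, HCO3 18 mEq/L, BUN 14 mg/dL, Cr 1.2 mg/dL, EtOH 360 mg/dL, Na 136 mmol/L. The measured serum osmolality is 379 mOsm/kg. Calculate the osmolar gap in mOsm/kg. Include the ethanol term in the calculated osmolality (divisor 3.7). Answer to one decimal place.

Calculated osmolality = 2·Na + glucose + BUN/2.8 + ethanol/3.7
= 2·136 + 4.9 + 14/2.8 + 360/3.7
= 272 + 4.90 + 5 + 97.30
= 379.2 mOsm/kg ≈ 379.2 mOsm/kg
Osmolar gap = measured − calculated = 379 − 379.2 = -0.2 mOsm/kg

-0.2 mOsm/kg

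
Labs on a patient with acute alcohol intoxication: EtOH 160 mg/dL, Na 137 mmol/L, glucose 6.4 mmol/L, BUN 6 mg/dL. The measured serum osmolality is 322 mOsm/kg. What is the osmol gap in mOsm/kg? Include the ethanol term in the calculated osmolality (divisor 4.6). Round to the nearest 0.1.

Calculated osmolality = 2·Na + glucose + BUN/2.8 + ethanol/4.6
= 2·137 + 6.4 + 6/2.8 + 160/4.6
= 274 + 6.40 + 2.14 + 34.78
= 317.32 mOsm/kg ≈ 317.3 mOsm/kg
Osmolar gap = measured − calculated = 322 − 317.3 = 4.7 mOsm/kg

4.7 mOsm/kg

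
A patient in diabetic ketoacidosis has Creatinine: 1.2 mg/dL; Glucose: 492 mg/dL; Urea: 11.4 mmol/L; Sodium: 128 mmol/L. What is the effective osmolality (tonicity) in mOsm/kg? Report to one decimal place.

Effective osmolality excludes urea (freely permeant across cell membranes):
2·Na + glucose/18
= 2·128 + 492/18
= 256 + 27.33
= 283.33 mOsm/kg

283.3 mOsm/kg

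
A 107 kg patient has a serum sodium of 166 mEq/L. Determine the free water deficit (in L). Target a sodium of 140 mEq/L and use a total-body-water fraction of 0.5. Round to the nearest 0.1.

TBW = 0.5 · 107 = 53.5 L
Free water deficit = TBW · (Na/140 − 1)
= 53.5 · (166/140 − 1)
= 53.5 · 0.1857
= 9.93 L

9.9 L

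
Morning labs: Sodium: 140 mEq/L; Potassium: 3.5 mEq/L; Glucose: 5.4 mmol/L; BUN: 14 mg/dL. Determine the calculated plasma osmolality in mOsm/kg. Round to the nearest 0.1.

Calculated osmolality = 2·Na + glucose + BUN/2.8
= 2·140 + 5.4 + 14/2.8
= 280 + 5.40 + 5
= 290.4 mOsm/kg

290.4 mOsm/kg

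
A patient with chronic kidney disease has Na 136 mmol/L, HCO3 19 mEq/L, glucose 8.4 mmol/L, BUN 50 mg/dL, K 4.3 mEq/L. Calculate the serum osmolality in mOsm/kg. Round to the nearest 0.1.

Calculated osmolality = 2·Na + glucose + BUN/2.8
= 2·136 + 8.4 + 50/2.8
= 272 + 8.40 + 17.86
= 298.26 mOsm/kg

298.3 mOsm/kg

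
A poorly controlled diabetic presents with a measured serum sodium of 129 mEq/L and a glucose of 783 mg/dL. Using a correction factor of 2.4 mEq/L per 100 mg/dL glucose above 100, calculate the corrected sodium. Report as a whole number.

145 mEq/L

Corrected Na = measured Na + 2.4 · (glucose − 100)/100
= 129 + 2.4 · (783 − 100)/100
= 129 + 16.4
= 145.4 mEq/L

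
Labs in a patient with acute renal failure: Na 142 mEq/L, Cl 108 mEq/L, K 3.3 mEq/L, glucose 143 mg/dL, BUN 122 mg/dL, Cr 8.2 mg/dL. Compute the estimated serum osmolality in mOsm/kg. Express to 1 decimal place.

Calculated osmolality = 2·Na + glucose/18 + BUN/2.8
= 2·142 + 143/18 + 122/2.8
= 284 + 7.94 + 43.57
= 335.51 mOsm/kg

335.5 mOsm/kg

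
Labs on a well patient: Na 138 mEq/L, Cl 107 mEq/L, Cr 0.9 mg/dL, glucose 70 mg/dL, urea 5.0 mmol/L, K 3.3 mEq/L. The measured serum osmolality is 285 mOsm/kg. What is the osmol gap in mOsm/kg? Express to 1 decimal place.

Calculated osmolality = 2·Na + glucose/18 + urea
= 2·138 + 70/18 + 5
= 276 + 3.89 + 5
= 284.89 mOsm/kg ≈ 284.9 mOsm/kg
Osmolar gap = measured − calculated = 285 − 284.9 = 0.1 mOsm/kg

0.1 mOsm/kg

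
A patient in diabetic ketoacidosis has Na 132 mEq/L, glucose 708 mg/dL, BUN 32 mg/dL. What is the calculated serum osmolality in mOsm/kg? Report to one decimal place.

314.8 mOsm/kg

Calculated osmolality = 2·Na + glucose/18 + BUN/2.8
= 2·132 + 708/18 + 32/2.8
= 264 + 39.33 + 11.43
= 314.76 mOsm/kg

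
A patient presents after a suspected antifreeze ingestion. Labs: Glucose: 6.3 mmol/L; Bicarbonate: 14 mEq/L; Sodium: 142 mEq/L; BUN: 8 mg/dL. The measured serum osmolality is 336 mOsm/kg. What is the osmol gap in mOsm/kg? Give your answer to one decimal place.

Calculated osmolality = 2·Na + glucose + BUN/2.8
= 2·142 + 6.3 + 8/2.8
= 284 + 6.30 + 2.86
= 293.16 mOsm/kg ≈ 293.2 mOsm/kg
Osmolar gap = measured − calculated = 336 − 293.2 = 42.8 mOsm/kg

42.8 mOsm/kg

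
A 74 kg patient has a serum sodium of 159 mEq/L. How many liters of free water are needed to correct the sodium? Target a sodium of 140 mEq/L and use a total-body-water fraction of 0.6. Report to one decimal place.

TBW = 0.6 · 74 = 44.4 L
Free water deficit = TBW · (Na/140 − 1)
= 44.4 · (159/140 − 1)
= 44.4 · 0.1357
= 6.03 L

6.0 L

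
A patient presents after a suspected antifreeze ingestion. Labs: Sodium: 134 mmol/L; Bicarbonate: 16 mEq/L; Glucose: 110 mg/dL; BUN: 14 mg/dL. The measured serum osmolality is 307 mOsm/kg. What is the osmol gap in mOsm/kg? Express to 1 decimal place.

Calculated osmolality = 2·Na + glucose/18 + BUN/2.8
= 2·134 + 110/18 + 14/2.8
= 268 + 6.11 + 5
= 279.11 mOsm/kg ≈ 279.1 mOsm/kg
Osmolar gap = measured − calculated = 307 − 279.1 = 27.9 mOsm/kg

27.9 mOsm/kg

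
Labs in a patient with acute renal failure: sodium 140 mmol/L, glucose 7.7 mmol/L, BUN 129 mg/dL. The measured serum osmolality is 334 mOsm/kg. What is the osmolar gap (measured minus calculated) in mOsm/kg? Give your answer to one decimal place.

Calculated osmolality = 2·Na + glucose + BUN/2.8
= 2·140 + 7.7 + 129/2.8
= 280 + 7.70 + 46.07
= 333.77 mOsm/kg ≈ 333.8 mOsm/kg
Osmolar gap = measured − calculated = 334 − 333.8 = 0.2 mOsm/kg

0.2 mOsm/kg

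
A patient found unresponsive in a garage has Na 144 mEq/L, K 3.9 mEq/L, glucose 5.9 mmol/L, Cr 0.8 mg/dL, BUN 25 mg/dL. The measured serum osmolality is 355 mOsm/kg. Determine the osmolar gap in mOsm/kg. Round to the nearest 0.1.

52.2 mOsm/kg

Calculated osmolality = 2·Na + glucose + BUN/2.8
= 2·144 + 5.9 + 25/2.8
= 288 + 5.90 + 8.93
= 302.83 mOsm/kg ≈ 302.8 mOsm/kg
Osmolar gap = measured − calculated = 355 − 302.8 = 52.2 mOsm/kg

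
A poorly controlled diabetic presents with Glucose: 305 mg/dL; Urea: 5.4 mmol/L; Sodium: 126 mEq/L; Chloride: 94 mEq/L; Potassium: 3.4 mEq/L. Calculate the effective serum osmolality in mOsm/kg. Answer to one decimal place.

Effective osmolality excludes urea (freely permeant across cell membranes):
2·Na + glucose/18
= 2·126 + 305/18
= 252 + 16.94
= 268.94 mOsm/kg

268.9 mOsm/kg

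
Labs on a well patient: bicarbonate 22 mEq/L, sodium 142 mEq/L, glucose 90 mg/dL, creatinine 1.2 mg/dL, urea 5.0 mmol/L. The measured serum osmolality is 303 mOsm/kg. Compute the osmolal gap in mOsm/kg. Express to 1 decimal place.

9.0 mOsm/kg

Calculated osmolality = 2·Na + glucose/18 + urea
= 2·142 + 90/18 + 5
= 284 + 5 + 5
= 294 mOsm/kg ≈ 294.0 mOsm/kg
Osmolar gap = measured − calculated = 303 − 294.0 = 9.0 mOsm/kg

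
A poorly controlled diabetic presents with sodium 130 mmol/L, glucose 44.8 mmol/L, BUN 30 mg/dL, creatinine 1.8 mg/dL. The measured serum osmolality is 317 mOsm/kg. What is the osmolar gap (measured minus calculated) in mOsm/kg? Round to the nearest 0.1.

Calculated osmolality = 2·Na + glucose + BUN/2.8
= 2·130 + 44.8 + 30/2.8
= 260 + 44.80 + 10.71
= 315.51 mOsm/kg ≈ 315.5 mOsm/kg
Osmolar gap = measured − calculated = 317 − 315.5 = 1.5 mOsm/kg

1.5 mOsm/kg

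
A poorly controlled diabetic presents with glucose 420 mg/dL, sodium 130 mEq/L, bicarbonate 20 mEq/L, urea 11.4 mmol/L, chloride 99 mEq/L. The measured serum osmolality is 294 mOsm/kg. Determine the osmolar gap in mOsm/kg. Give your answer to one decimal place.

Calculated osmolality = 2·Na + glucose/18 + urea
= 2·130 + 420/18 + 11.4
= 260 + 23.33 + 11.40
= 294.73 mOsm/kg ≈ 294.7 mOsm/kg
Osmolar gap = measured − calculated = 294 − 294.7 = -0.7 mOsm/kg

-0.7 mOsm/kg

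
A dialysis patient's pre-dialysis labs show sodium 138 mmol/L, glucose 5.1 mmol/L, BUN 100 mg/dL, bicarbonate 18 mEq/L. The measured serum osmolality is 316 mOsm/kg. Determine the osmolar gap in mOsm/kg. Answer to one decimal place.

Calculated osmolality = 2·Na + glucose + BUN/2.8
= 2·138 + 5.1 + 100/2.8
= 276 + 5.10 + 35.71
= 316.81 mOsm/kg ≈ 316.8 mOsm/kg
Osmolar gap = measured − calculated = 316 − 316.8 = -0.8 mOsm/kg

-0.8 mOsm/kg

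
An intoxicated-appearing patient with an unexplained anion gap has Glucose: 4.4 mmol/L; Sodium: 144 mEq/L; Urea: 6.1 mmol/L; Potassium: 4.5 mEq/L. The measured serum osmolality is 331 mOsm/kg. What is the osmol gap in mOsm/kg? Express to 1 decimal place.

Calculated osmolality = 2·Na + glucose + urea
= 2·144 + 4.4 + 6.1
= 288 + 4.40 + 6.10
= 298.5 mOsm/kg ≈ 298.5 mOsm/kg
Osmolar gap = measured − calculated = 331 − 298.5 = 32.5 mOsm/kg

32.5 mOsm/kg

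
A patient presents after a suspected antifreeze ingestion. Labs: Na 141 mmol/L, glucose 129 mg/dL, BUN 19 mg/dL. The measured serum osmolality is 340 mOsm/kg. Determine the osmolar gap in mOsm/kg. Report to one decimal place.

44.0 mOsm/kg

Calculated osmolality = 2·Na + glucose/18 + BUN/2.8
= 2·141 + 129/18 + 19/2.8
= 282 + 7.17 + 6.79
= 295.96 mOsm/kg ≈ 296.0 mOsm/kg
Osmolar gap = measured − calculated = 340 − 296.0 = 44.0 mOsm/kg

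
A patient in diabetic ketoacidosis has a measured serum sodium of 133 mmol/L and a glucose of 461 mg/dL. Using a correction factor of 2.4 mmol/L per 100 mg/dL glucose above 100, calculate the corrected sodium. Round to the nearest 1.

142 mmol/L

Corrected Na = measured Na + 2.4 · (glucose − 100)/100
= 133 + 2.4 · (461 − 100)/100
= 133 + 8.7
= 141.7 mmol/L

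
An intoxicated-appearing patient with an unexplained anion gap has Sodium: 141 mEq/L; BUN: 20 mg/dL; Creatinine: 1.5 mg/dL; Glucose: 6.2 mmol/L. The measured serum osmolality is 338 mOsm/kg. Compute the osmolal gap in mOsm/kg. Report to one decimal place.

Calculated osmolality = 2·Na + glucose + BUN/2.8
= 2·141 + 6.2 + 20/2.8
= 282 + 6.20 + 7.14
= 295.34 mOsm/kg ≈ 295.3 mOsm/kg
Osmolar gap = measured − calculated = 338 − 295.3 = 42.7 mOsm/kg

42.7 mOsm/kg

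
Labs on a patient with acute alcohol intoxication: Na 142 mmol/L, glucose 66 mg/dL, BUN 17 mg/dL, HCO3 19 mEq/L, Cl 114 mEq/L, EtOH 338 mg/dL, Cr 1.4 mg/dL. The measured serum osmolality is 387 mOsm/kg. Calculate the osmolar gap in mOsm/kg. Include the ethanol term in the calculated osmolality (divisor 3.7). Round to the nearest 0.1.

Calculated osmolality = 2·Na + glucose/18 + BUN/2.8 + ethanol/3.7
= 2·142 + 66/18 + 17/2.8 + 338/3.7
= 284 + 3.67 + 6.07 + 91.35
= 385.09 mOsm/kg ≈ 385.1 mOsm/kg
Osmolar gap = measured − calculated = 387 − 385.1 = 1.9 mOsm/kg

1.9 mOsm/kg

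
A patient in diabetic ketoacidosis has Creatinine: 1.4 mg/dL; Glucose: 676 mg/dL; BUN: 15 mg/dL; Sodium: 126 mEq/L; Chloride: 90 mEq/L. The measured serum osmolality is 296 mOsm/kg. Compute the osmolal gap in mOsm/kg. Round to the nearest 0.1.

1.1 mOsm/kg

Calculated osmolality = 2·Na + glucose/18 + BUN/2.8
= 2·126 + 676/18 + 15/2.8
= 252 + 37.56 + 5.36
= 294.92 mOsm/kg ≈ 294.9 mOsm/kg
Osmolar gap = measured − calculated = 296 − 294.9 = 1.1 mOsm/kg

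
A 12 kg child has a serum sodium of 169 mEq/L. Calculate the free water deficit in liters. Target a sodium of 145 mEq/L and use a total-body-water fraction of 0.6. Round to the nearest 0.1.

1.2 L

TBW = 0.6 · 12 = 7.2 L
Free water deficit = TBW · (Na/145 − 1)
= 7.2 · (169/145 − 1)
= 7.2 · 0.1655
= 1.19 L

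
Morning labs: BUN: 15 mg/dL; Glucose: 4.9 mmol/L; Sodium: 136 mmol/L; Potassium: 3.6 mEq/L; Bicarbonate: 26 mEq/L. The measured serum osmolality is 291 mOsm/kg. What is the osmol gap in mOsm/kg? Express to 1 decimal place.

8.7 mOsm/kg

Calculated osmolality = 2·Na + glucose + BUN/2.8
= 2·136 + 4.9 + 15/2.8
= 272 + 4.90 + 5.36
= 282.26 mOsm/kg ≈ 282.3 mOsm/kg
Osmolar gap = measured − calculated = 291 − 282.3 = 8.7 mOsm/kg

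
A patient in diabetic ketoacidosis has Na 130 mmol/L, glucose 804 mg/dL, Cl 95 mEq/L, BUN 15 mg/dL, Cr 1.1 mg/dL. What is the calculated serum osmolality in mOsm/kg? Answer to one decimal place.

Calculated osmolality = 2·Na + glucose/18 + BUN/2.8
= 2·130 + 804/18 + 15/2.8
= 260 + 44.67 + 5.36
= 310.03 mOsm/kg

310.0 mOsm/kg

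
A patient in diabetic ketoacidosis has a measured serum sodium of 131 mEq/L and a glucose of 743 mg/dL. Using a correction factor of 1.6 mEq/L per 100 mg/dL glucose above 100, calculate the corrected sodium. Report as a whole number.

141 mEq/L

Corrected Na = measured Na + 1.6 · (glucose − 100)/100
= 131 + 1.6 · (743 − 100)/100
= 131 + 10.3
= 141.3 mEq/L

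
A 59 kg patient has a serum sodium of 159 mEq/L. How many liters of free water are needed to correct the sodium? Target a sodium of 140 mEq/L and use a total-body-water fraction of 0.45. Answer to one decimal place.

TBW = 0.45 · 59 = 26.55 L
Free water deficit = TBW · (Na/140 − 1)
= 26.55 · (159/140 − 1)
= 26.55 · 0.1357
= 3.6 L

3.6 L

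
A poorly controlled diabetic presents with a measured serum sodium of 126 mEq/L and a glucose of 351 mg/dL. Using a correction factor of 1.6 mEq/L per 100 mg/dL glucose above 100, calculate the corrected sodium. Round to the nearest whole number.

Corrected Na = measured Na + 1.6 · (glucose − 100)/100
= 126 + 1.6 · (351 − 100)/100
= 126 + 4
= 130 mEq/L

130 mEq/L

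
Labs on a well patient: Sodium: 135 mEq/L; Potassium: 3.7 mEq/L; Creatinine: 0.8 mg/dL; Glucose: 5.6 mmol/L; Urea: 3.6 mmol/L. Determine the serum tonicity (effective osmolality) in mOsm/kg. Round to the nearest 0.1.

275.6 mOsm/kg

Effective osmolality excludes urea (freely permeant across cell membranes):
2·Na + glucose
= 2·135 + 5.6
= 270 + 5.6
= 275.6 mOsm/kg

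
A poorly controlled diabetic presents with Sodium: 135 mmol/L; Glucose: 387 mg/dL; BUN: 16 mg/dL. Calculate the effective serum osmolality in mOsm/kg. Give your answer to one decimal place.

Effective osmolality excludes urea (freely permeant across cell membranes):
2·Na + glucose/18
= 2·135 + 387/18
= 270 + 21.5
= 291.5 mOsm/kg

291.5 mOsm/kg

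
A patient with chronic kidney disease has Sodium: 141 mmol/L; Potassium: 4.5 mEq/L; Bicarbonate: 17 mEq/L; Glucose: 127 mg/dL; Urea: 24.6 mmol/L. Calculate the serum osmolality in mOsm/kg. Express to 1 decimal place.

313.7 mOsm/kg

Calculated osmolality = 2·Na + glucose/18 + urea
= 2·141 + 127/18 + 24.6
= 282 + 7.06 + 24.60
= 313.66 mOsm/kg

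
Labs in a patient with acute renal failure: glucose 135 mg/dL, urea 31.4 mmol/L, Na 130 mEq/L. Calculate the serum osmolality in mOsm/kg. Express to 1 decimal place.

Calculated osmolality = 2·Na + glucose/18 + urea
= 2·130 + 135/18 + 31.4
= 260 + 7.50 + 31.40
= 298.9 mOsm/kg

298.9 mOsm/kg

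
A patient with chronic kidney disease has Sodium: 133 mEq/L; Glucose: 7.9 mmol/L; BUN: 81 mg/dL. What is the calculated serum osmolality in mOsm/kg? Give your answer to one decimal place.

302.8 mOsm/kg

Calculated osmolality = 2·Na + glucose + BUN/2.8
= 2·133 + 7.9 + 81/2.8
= 266 + 7.90 + 28.93
= 302.83 mOsm/kg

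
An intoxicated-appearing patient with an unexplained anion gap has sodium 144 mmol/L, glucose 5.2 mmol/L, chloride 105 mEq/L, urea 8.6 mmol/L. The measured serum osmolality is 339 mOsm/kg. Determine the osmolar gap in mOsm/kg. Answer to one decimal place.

Calculated osmolality = 2·Na + glucose + urea
= 2·144 + 5.2 + 8.6
= 288 + 5.20 + 8.60
= 301.8 mOsm/kg ≈ 301.8 mOsm/kg
Osmolar gap = measured − calculated = 339 − 301.8 = 37.2 mOsm/kg

37.2 mOsm/kg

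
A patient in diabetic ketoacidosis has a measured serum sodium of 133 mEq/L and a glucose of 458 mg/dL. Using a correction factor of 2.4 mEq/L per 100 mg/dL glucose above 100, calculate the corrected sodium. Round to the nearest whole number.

Corrected Na = measured Na + 2.4 · (glucose − 100)/100
= 133 + 2.4 · (458 − 100)/100
= 133 + 8.6
= 141.6 mEq/L

142 mEq/L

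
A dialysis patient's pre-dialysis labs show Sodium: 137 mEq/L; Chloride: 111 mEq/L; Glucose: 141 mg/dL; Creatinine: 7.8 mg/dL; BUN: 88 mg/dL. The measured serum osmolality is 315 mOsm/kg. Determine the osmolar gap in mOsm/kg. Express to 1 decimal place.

1.7 mOsm/kg

Calculated osmolality = 2·Na + glucose/18 + BUN/2.8
= 2·137 + 141/18 + 88/2.8
= 274 + 7.83 + 31.43
= 313.26 mOsm/kg ≈ 313.3 mOsm/kg
Osmolar gap = measured − calculated = 315 − 313.3 = 1.7 mOsm/kg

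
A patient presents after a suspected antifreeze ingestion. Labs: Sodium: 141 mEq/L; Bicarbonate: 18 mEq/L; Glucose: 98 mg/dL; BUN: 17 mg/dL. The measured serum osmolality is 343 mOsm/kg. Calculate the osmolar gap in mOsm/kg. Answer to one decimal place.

Calculated osmolality = 2·Na + glucose/18 + BUN/2.8
= 2·141 + 98/18 + 17/2.8
= 282 + 5.44 + 6.07
= 293.51 mOsm/kg ≈ 293.5 mOsm/kg
Osmolar gap = measured − calculated = 343 − 293.5 = 49.5 mOsm/kg

49.5 mOsm/kg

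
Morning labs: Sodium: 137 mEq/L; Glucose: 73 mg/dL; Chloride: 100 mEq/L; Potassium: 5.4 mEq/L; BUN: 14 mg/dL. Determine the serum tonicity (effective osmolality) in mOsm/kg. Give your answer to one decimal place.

278.1 mOsm/kg

Effective osmolality excludes urea (freely permeant across cell membranes):
2·Na + glucose/18
= 2·137 + 73/18
= 274 + 4.06
= 278.06 mOsm/kg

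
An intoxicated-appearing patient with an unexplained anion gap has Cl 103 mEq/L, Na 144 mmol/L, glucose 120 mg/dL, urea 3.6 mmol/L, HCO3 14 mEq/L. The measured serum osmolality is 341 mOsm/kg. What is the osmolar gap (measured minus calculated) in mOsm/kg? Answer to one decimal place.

42.7 mOsm/kg

Calculated osmolality = 2·Na + glucose/18 + urea
= 2·144 + 120/18 + 3.6
= 288 + 6.67 + 3.60
= 298.27 mOsm/kg ≈ 298.3 mOsm/kg
Osmolar gap = measured − calculated = 341 − 298.3 = 42.7 mOsm/kg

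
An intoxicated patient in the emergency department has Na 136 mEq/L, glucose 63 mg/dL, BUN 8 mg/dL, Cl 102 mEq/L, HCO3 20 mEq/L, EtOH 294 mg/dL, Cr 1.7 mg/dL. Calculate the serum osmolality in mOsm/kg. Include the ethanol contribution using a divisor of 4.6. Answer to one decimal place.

Calculated osmolality = 2·Na + glucose/18 + BUN/2.8 + ethanol/4.6
= 2·136 + 63/18 + 8/2.8 + 294/4.6
= 272 + 3.50 + 2.86 + 63.91
= 342.27 mOsm/kg

342.3 mOsm/kg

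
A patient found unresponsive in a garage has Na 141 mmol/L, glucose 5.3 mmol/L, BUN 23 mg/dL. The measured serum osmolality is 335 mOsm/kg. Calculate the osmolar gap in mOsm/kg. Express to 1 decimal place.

Calculated osmolality = 2·Na + glucose + BUN/2.8
= 2·141 + 5.3 + 23/2.8
= 282 + 5.30 + 8.21
= 295.51 mOsm/kg ≈ 295.5 mOsm/kg
Osmolar gap = measured − calculated = 335 − 295.5 = 39.5 mOsm/kg

39.5 mOsm/kg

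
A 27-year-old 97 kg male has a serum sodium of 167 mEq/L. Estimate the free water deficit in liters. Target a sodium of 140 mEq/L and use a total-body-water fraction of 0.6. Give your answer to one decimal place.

TBW = 0.6 · 97 = 58.2 L
Free water deficit = TBW · (Na/140 − 1)
= 58.2 · (167/140 − 1)
= 58.2 · 0.1929
= 11.23 L

11.2 L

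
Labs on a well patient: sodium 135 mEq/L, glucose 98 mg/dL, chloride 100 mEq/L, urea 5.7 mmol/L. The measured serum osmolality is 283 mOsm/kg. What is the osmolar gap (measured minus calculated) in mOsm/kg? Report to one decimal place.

Calculated osmolality = 2·Na + glucose/18 + urea
= 2·135 + 98/18 + 5.7
= 270 + 5.44 + 5.70
= 281.14 mOsm/kg ≈ 281.1 mOsm/kg
Osmolar gap = measured − calculated = 283 − 281.1 = 1.9 mOsm/kg

1.9 mOsm/kg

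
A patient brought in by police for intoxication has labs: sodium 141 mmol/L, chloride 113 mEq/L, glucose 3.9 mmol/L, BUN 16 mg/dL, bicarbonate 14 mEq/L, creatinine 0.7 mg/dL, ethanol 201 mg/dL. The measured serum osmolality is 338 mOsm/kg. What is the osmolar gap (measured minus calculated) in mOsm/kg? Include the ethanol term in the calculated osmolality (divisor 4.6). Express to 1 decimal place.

2.7 mOsm/kg

Calculated osmolality = 2·Na + glucose + BUN/2.8 + ethanol/4.6
= 2·141 + 3.9 + 16/2.8 + 201/4.6
= 282 + 3.90 + 5.71 + 43.70
= 335.31 mOsm/kg ≈ 335.3 mOsm/kg
Osmolar gap = measured − calculated = 338 − 335.3 = 2.7 mOsm/kg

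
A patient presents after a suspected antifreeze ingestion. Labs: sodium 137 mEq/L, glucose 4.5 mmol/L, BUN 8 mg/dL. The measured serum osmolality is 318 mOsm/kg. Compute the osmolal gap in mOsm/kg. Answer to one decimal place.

Calculated osmolality = 2·Na + glucose + BUN/2.8
= 2·137 + 4.5 + 8/2.8
= 274 + 4.50 + 2.86
= 281.36 mOsm/kg ≈ 281.4 mOsm/kg
Osmolar gap = measured − calculated = 318 − 281.4 = 36.6 mOsm/kg

36.6 mOsm/kg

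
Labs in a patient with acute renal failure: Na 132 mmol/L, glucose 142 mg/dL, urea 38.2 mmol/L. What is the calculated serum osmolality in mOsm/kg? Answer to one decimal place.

310.1 mOsm/kg

Calculated osmolality = 2·Na + glucose/18 + urea
= 2·132 + 142/18 + 38.2
= 264 + 7.89 + 38.20
= 310.09 mOsm/kg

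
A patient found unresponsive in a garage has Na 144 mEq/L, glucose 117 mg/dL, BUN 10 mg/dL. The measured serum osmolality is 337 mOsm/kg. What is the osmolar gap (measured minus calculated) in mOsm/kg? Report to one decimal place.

Calculated osmolality = 2·Na + glucose/18 + BUN/2.8
= 2·144 + 117/18 + 10/2.8
= 288 + 6.50 + 3.57
= 298.07 mOsm/kg ≈ 298.1 mOsm/kg
Osmolar gap = measured − calculated = 337 − 298.1 = 38.9 mOsm/kg

38.9 mOsm/kg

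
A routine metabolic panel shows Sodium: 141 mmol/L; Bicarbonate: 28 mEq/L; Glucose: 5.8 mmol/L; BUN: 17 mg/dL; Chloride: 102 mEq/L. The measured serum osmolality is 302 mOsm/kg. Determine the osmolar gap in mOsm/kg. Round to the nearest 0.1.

8.1 mOsm/kg

Calculated osmolality = 2·Na + glucose + BUN/2.8
= 2·141 + 5.8 + 17/2.8
= 282 + 5.80 + 6.07
= 293.87 mOsm/kg ≈ 293.9 mOsm/kg
Osmolar gap = measured − calculated = 302 − 293.9 = 8.1 mOsm/kg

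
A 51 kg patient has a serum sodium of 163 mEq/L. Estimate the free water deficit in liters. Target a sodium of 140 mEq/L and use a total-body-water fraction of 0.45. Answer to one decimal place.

3.8 L

TBW = 0.45 · 51 = 22.95 L
Free water deficit = TBW · (Na/140 − 1)
= 22.95 · (163/140 − 1)
= 22.95 · 0.1643
= 3.77 L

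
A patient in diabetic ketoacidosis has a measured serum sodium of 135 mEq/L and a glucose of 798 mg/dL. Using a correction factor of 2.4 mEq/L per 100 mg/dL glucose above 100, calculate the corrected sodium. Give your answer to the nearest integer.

Corrected Na = measured Na + 2.4 · (glucose − 100)/100
= 135 + 2.4 · (798 − 100)/100
= 135 + 16.8
= 151.8 mEq/L

152 mEq/L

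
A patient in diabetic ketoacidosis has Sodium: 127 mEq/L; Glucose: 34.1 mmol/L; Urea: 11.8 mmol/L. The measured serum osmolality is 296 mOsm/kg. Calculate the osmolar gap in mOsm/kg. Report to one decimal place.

-3.9 mOsm/kg

Calculated osmolality = 2·Na + glucose + urea
= 2·127 + 34.1 + 11.8
= 254 + 34.10 + 11.80
= 299.9 mOsm/kg ≈ 299.9 mOsm/kg
Osmolar gap = measured − calculated = 296 − 299.9 = -3.9 mOsm/kg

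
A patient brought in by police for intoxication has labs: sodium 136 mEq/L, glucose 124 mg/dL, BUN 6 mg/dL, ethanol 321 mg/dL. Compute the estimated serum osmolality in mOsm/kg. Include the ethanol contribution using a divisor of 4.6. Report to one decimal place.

350.8 mOsm/kg

Calculated osmolality = 2·Na + glucose/18 + BUN/2.8 + ethanol/4.6
= 2·136 + 124/18 + 6/2.8 + 321/4.6
= 272 + 6.89 + 2.14 + 69.78
= 350.81 mOsm/kg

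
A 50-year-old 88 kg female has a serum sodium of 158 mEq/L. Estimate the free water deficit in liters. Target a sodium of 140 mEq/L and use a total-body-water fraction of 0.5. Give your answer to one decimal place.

5.7 L

TBW = 0.5 · 88 = 44 L
Free water deficit = TBW · (Na/140 − 1)
= 44 · (158/140 − 1)
= 44 · 0.1286
= 5.66 L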